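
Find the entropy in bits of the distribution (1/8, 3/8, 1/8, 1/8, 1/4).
2.1556 bits

Shannon entropy is H(X) = -Σ p(x) log p(x).

For P = (1/8, 3/8, 1/8, 1/8, 1/4):
H = -1/8 × log_2(1/8) -3/8 × log_2(3/8) -1/8 × log_2(1/8) -1/8 × log_2(1/8) -1/4 × log_2(1/4)
H = 2.1556 bits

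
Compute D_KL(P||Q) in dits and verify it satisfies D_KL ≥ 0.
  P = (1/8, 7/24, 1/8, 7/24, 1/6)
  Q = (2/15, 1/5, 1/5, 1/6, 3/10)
0.0471 dits

KL divergence satisfies the Gibbs inequality: D_KL(P||Q) ≥ 0 for all distributions P, Q.

D_KL(P||Q) = Σ p(x) log(p(x)/q(x))
Term by term:
  x=0: 1/8 × log_10[(1/8)/(2/15)] = -0.0035
  x=1: 7/24 × log_10[(7/24)/(1/5)] = 0.0478
  x=2: 1/8 × log_10[(1/8)/(1/5)] = -0.0255
  x=3: 7/24 × log_10[(7/24)/(1/6)] = 0.0709
  x=4: 1/6 × log_10[(1/6)/(3/10)] = -0.0425
D_KL(P||Q) = 0.0471 dits

D_KL(P||Q) = 0.0471 ≥ 0 ✓

This non-negativity is a fundamental property: relative entropy cannot be negative because it measures how different Q is from P.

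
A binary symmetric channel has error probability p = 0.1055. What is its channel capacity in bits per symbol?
0.5138 bits

For a binary symmetric channel (BSC) with error probability p:
Capacity C = 1 - H(p) bits per symbol

where H(p) = -p log₂(p) - (1-p) log₂(1-p) is the binary entropy function.

H(0.1055) = 0.4862 bits
C = 1 - 0.4862 = 0.5138 bits per symbol

This means we can reliably transmit up to 0.5138 bits of information per channel use.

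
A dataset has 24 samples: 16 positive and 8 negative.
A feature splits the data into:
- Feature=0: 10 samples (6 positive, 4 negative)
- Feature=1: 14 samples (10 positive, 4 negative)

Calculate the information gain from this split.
0.0102 bits

Information Gain = H(Y) - H(Y|Feature)

Before split:
P(positive) = 16/24 = 0.6667
H(Y) = 0.9183 bits

After split:
Feature=0: H = 0.9710 bits (weight = 10/24)
Feature=1: H = 0.8631 bits (weight = 14/24)
H(Y|Feature) = (10/24)×0.9710 + (14/24)×0.8631 = 0.9080 bits

Information Gain = 0.9183 - 0.9080 = 0.0102 bits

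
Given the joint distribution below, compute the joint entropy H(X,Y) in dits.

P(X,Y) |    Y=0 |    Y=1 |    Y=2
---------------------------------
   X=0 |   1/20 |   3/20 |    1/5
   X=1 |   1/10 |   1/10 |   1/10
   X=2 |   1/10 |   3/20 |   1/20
0.9171 dits

Joint entropy is H(X,Y) = -Σ_{x,y} p(x,y) log p(x,y).

Summing over all non-zero entries:
H(X,Y) = -[1/20·log_10(1/20) + 3/20·log_10(3/20) + 1/5·log_10(1/5) + 1/10·log_10(1/10) + 1/10·log_10(1/10) + 1/10·log_10(1/10) + 1/10·log_10(1/10) + 3/20·log_10(3/20) + 1/20·log_10(1/20)]
H(X,Y) = 0.9171 dits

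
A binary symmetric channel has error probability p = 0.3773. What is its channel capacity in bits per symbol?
0.0439 bits

For a binary symmetric channel (BSC) with error probability p:
Capacity C = 1 - H(p) bits per symbol

where H(p) = -p log₂(p) - (1-p) log₂(1-p) is the binary entropy function.

H(0.3773) = 0.9561 bits
C = 1 - 0.9561 = 0.0439 bits per symbol

This means we can reliably transmit up to 0.0439 bits of information per channel use.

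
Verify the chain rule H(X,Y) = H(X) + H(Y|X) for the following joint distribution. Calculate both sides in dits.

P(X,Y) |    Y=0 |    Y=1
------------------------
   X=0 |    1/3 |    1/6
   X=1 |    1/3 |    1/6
H(X,Y) = 0.5775, H(X) = 0.3010, H(Y|X) = 0.2764 (all in dits)

Chain rule: H(X,Y) = H(X) + H(Y|X)

Left side — joint entropy directly:
H(X,Y) = -Σ p(x,y) log p(x,y) = 0.5775 dits

Right side — compute H(Y|X) from the conditional distributions:
P(X) = (1/2, 1/2), so H(X) = 0.3010 dits
H(Y|X) = Σ_x P(X=x) · H(Y|X=x):
  P(Y|X=0) = (2/3, 1/3), H(Y|X=0) = 0.2764, weight P(X=0) = 1/2
  P(Y|X=1) = (2/3, 1/3), H(Y|X=1) = 0.2764, weight P(X=1) = 1/2
H(Y|X) = 0.2764 dits

H(X) + H(Y|X) = 0.3010 + 0.2764 = 0.5775 dits

Both sides equal 0.5775 dits. ✓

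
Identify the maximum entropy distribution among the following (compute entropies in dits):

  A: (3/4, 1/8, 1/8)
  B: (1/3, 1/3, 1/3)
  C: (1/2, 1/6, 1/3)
B

For a discrete distribution over n outcomes, entropy is maximized by the uniform distribution.

Computing entropies:
H(A) = 0.3195 dits
H(B) = 0.4771 dits
H(C) = 0.4392 dits

The uniform distribution (where all probabilities equal 1/3) achieves the maximum entropy of log_10(3) = 0.4771 dits.

Distribution B has the highest entropy.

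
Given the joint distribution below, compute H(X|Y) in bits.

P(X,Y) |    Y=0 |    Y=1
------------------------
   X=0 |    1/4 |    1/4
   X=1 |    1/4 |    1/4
1.0000 bits

Using the chain rule: H(X|Y) = H(X,Y) - H(Y)

First, compute H(X,Y) = 2.0000 bits

Marginal P(Y) = (1/2, 1/2)
H(Y) = 1.0000 bits

H(X|Y) = H(X,Y) - H(Y) = 2.0000 - 1.0000 = 1.0000 bits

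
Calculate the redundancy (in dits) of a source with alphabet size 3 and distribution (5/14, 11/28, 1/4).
0.0075 dits

Redundancy measures how far a source is from maximum entropy:
R = H_max - H(X)

Maximum entropy for 3 symbols: H_max = log_10(3) = 0.4771 dits
Actual entropy: H(X) = 0.4696 dits
Redundancy: R = 0.4771 - 0.4696 = 0.0075 dits

This redundancy represents potential for compression: the source could be compressed by 0.0075 dits per symbol.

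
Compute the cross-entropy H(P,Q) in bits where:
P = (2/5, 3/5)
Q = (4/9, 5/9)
0.9768 bits

Cross-entropy: H(P,Q) = -Σ p(x) log q(x)

Alternatively: H(P,Q) = H(P) + D_KL(P||Q)
H(P) = 0.9710 bits
D_KL(P||Q) = 0.0058 bits

H(P,Q) = 0.9710 + 0.0058 = 0.9768 bits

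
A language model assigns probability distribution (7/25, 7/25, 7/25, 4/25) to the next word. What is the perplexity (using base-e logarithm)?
3.9060

Perplexity is e^H (or exp(H) for natural log).

First, H = -Σ p log p = 1.3625 nats
Perplexity = e^1.3625 = 3.9060

Interpretation: The model's uncertainty is equivalent to choosing uniformly among 3.9 options.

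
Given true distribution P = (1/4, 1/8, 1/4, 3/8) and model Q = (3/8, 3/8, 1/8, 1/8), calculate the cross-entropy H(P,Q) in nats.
1.6675 nats

Cross-entropy: H(P,Q) = -Σ p(x) log q(x)

Alternatively: H(P,Q) = H(P) + D_KL(P||Q)
H(P) = 1.3209 nats
D_KL(P||Q) = 0.3466 nats

H(P,Q) = 1.3209 + 0.3466 = 1.6675 nats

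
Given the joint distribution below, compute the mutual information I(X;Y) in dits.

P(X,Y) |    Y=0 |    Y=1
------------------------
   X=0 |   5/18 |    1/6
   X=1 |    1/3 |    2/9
0.0001 dits

Mutual information: I(X;Y) = H(X) + H(Y) - H(X,Y)

Marginals:
P(X) = (4/9, 5/9), H(X) = 0.2983 dits
P(Y) = (11/18, 7/18), H(Y) = 0.2902 dits

Joint entropy: H(X,Y) = 0.5884 dits

I(X;Y) = 0.2983 + 0.2902 - 0.5884 = 0.0001 dits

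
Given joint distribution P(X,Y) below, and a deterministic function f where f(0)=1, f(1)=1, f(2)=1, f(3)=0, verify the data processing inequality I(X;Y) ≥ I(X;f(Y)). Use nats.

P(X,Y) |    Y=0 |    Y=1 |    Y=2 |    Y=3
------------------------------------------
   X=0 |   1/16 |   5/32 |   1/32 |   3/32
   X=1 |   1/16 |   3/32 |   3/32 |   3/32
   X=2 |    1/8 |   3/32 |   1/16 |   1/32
I(X;Y) = 0.0616, I(X;f(Y)) = 0.0209, inequality holds: 0.0616 ≥ 0.0209

Data Processing Inequality: For any Markov chain X → Y → Z, we have I(X;Y) ≥ I(X;Z).

Here Z = f(Y) is a deterministic function of Y, forming X → Y → Z.

Original I(X;Y) = 0.0616 nats

After applying f:
P(X,Z) where Z=f(Y):
- P(X,Z=0) = P(X,Y=3)
- P(X,Z=1) = P(X,Y=0) + P(X,Y=1) + P(X,Y=2)

I(X;Z) = I(X;f(Y)) = 0.0209 nats

Verification: 0.0616 ≥ 0.0209 ✓

Information cannot be created by processing; the function f can only lose information about X.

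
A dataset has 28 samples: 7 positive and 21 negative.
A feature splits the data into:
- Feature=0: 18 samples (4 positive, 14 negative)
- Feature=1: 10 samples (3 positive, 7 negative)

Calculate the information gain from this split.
0.0053 bits

Information Gain = H(Y) - H(Y|Feature)

Before split:
P(positive) = 7/28 = 0.2500
H(Y) = 0.8113 bits

After split:
Feature=0: H = 0.7642 bits (weight = 18/28)
Feature=1: H = 0.8813 bits (weight = 10/28)
H(Y|Feature) = (18/28)×0.7642 + (10/28)×0.8813 = 0.8060 bits

Information Gain = 0.8113 - 0.8060 = 0.0053 bits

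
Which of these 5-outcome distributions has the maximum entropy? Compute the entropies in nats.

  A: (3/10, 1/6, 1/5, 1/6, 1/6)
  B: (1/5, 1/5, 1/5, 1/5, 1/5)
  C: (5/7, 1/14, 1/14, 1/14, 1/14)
B

For a discrete distribution over n outcomes, entropy is maximized by the uniform distribution.

Computing entropies:
H(A) = 1.5790 nats
H(B) = 1.6094 nats
H(C) = 0.9944 nats

The uniform distribution (where all probabilities equal 1/5) achieves the maximum entropy of log_e(5) = 1.6094 nats.

Distribution B has the highest entropy.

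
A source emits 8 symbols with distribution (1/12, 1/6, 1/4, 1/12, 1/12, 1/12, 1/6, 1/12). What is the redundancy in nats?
0.1002 nats

Redundancy measures how far a source is from maximum entropy:
R = H_max - H(X)

Maximum entropy for 8 symbols: H_max = log_e(8) = 2.0794 nats
Actual entropy: H(X) = 1.9792 nats
Redundancy: R = 2.0794 - 1.9792 = 0.1002 nats

This redundancy represents potential for compression: the source could be compressed by 0.1002 nats per symbol.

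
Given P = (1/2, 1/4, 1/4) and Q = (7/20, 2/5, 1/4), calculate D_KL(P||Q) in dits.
0.0264 dits

KL divergence: D_KL(P||Q) = Σ p(x) log(p(x)/q(x))

Computing term by term:
  x=0: 1/2 × log_10[(1/2)/(7/20)] = 1/2 × 0.1549 = 0.0775
  x=1: 1/4 × log_10[(1/4)/(2/5)] = 1/4 × -0.2041 = -0.0510
  x=2: 1/4 × log_10[(1/4)/(1/4)] = 1/4 × 0.0000 = 0.0000

D_KL(P||Q) = 0.0264 dits

Note: KL divergence is always non-negative and equals 0 iff P = Q.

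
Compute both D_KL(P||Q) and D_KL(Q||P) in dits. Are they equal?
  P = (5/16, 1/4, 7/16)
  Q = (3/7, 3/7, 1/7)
D_KL(P||Q) = 0.1113, D_KL(Q||P) = 0.0897

KL divergence is not symmetric: D_KL(P||Q) ≠ D_KL(Q||P) in general.

D_KL(P||Q) = 0.1113 dits
D_KL(Q||P) = 0.0897 dits

No, they are not equal!

This asymmetry is why KL divergence is not a true distance metric.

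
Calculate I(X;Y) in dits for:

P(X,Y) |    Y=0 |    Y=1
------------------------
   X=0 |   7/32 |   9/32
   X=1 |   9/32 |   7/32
0.0034 dits

Mutual information: I(X;Y) = H(X) + H(Y) - H(X,Y)

Marginals:
P(X) = (1/2, 1/2), H(X) = 0.3010 dits
P(Y) = (1/2, 1/2), H(Y) = 0.3010 dits

Joint entropy: H(X,Y) = 0.5987 dits

I(X;Y) = 0.3010 + 0.3010 - 0.5987 = 0.0034 dits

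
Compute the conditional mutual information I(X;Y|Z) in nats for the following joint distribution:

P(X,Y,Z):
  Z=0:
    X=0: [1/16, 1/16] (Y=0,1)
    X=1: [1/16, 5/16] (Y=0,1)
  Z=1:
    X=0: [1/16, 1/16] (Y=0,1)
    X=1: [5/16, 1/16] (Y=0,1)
0.0511 nats

Conditional mutual information: I(X;Y|Z) = H(X|Z) + H(Y|Z) - H(X,Y|Z)

H(Z) = 0.6931
H(X,Z) = 1.2555 → H(X|Z) = 0.5623
H(Y,Z) = 1.2555 → H(Y|Z) = 0.5623
H(X,Y,Z) = 1.7667 → H(X,Y|Z) = 1.0735

I(X;Y|Z) = 0.5623 + 0.5623 - 1.0735 = 0.0511 nats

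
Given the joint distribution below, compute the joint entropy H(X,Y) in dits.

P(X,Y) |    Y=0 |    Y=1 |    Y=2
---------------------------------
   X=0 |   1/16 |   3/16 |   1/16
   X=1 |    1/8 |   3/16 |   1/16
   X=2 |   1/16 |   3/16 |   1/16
0.8981 dits

Joint entropy is H(X,Y) = -Σ_{x,y} p(x,y) log p(x,y).

Summing over all non-zero entries:
H(X,Y) = -[1/16·log_10(1/16) + 3/16·log_10(3/16) + 1/16·log_10(1/16) + 1/8·log_10(1/8) + 3/16·log_10(3/16) + 1/16·log_10(1/16) + 1/16·log_10(1/16) + 3/16·log_10(3/16) + 1/16·log_10(1/16)]
H(X,Y) = 0.8981 dits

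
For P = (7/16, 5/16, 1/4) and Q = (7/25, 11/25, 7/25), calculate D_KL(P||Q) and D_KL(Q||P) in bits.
D_KL(P||Q) = 0.0865, D_KL(Q||P) = 0.0827

KL divergence is not symmetric: D_KL(P||Q) ≠ D_KL(Q||P) in general.

D_KL(P||Q) = 0.0865 bits
D_KL(Q||P) = 0.0827 bits

No, they are not equal!

This asymmetry is why KL divergence is not a true distance metric.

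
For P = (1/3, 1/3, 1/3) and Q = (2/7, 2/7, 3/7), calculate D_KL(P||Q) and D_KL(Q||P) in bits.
D_KL(P||Q) = 0.0274, D_KL(Q||P) = 0.0283

KL divergence is not symmetric: D_KL(P||Q) ≠ D_KL(Q||P) in general.

D_KL(P||Q) = 0.0274 bits
D_KL(Q||P) = 0.0283 bits

No, they are not equal!

This asymmetry is why KL divergence is not a true distance metric.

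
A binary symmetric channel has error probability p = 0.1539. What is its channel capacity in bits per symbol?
0.3805 bits

For a binary symmetric channel (BSC) with error probability p:
Capacity C = 1 - H(p) bits per symbol

where H(p) = -p log₂(p) - (1-p) log₂(1-p) is the binary entropy function.

H(0.1539) = 0.6195 bits
C = 1 - 0.6195 = 0.3805 bits per symbol

This means we can reliably transmit up to 0.3805 bits of information per channel use.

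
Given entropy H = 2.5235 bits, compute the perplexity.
5.7498

Perplexity is 2^H (or exp(H) for natural log).

H = 2.5235 bits
Perplexity = 2^2.5235 = 5.7498

Interpretation: The model's uncertainty is equivalent to choosing uniformly among 5.7 options.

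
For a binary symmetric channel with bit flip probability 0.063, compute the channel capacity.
0.6608 bits

For a binary symmetric channel (BSC) with error probability p:
Capacity C = 1 - H(p) bits per symbol

where H(p) = -p log₂(p) - (1-p) log₂(1-p) is the binary entropy function.

H(0.063) = 0.3392 bits
C = 1 - 0.3392 = 0.6608 bits per symbol

This means we can reliably transmit up to 0.6608 bits of information per channel use.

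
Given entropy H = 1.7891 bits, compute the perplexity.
3.4560

Perplexity is 2^H (or exp(H) for natural log).

H = 1.7891 bits
Perplexity = 2^1.7891 = 3.4560

Interpretation: The model's uncertainty is equivalent to choosing uniformly among 3.5 options.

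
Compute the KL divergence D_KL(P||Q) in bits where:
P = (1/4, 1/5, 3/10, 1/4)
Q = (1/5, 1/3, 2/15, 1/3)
0.1803 bits

KL divergence: D_KL(P||Q) = Σ p(x) log(p(x)/q(x))

Computing term by term:
  x=0: 1/4 × log_2[(1/4)/(1/5)] = 1/4 × 0.3219 = 0.0805
  x=1: 1/5 × log_2[(1/5)/(1/3)] = 1/5 × -0.7370 = -0.1474
  x=2: 3/10 × log_2[(3/10)/(2/15)] = 3/10 × 1.1699 = 0.3510
  x=3: 1/4 × log_2[(1/4)/(1/3)] = 1/4 × -0.4150 = -0.1038

D_KL(P||Q) = 0.1803 bits

Note: KL divergence is always non-negative and equals 0 iff P = Q.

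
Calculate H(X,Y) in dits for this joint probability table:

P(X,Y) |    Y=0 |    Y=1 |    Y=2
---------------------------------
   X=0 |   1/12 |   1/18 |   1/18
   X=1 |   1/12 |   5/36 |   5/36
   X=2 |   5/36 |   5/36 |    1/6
0.9253 dits

Joint entropy is H(X,Y) = -Σ_{x,y} p(x,y) log p(x,y).

Summing over all non-zero entries:
H(X,Y) = -[1/12·log_10(1/12) + 1/18·log_10(1/18) + 1/18·log_10(1/18) + 1/12·log_10(1/12) + 5/36·log_10(5/36) + 5/36·log_10(5/36) + 5/36·log_10(5/36) + 5/36·log_10(5/36) + 1/6·log_10(1/6)]
H(X,Y) = 0.9253 dits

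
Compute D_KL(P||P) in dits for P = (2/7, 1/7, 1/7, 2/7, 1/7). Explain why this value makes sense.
0.0000 dits

KL divergence satisfies the Gibbs inequality: D_KL(P||Q) ≥ 0 for all distributions P, Q.

D_KL(P||Q) = Σ p(x) log(p(x)/q(x))
Each term is p(x) × log_10(p(x)/p(x)) = p(x) × log_10(1) = 0, so the sum is 0.
D_KL(P||Q) = 0.0000 dits

When P = Q, the KL divergence is exactly 0, as there is no 'divergence' between identical distributions.

This non-negativity is a fundamental property: relative entropy cannot be negative because it measures how different Q is from P.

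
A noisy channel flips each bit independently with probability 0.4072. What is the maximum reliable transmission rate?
0.0250 bits

For a binary symmetric channel (BSC) with error probability p:
Capacity C = 1 - H(p) bits per symbol

where H(p) = -p log₂(p) - (1-p) log₂(1-p) is the binary entropy function.

H(0.4072) = 0.9750 bits
C = 1 - 0.9750 = 0.0250 bits per symbol

This means we can reliably transmit up to 0.0250 bits of information per channel use.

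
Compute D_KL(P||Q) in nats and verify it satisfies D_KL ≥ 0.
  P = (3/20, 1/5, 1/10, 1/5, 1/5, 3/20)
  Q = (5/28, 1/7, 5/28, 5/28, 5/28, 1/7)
0.0358 nats

KL divergence satisfies the Gibbs inequality: D_KL(P||Q) ≥ 0 for all distributions P, Q.

D_KL(P||Q) = Σ p(x) log(p(x)/q(x))
Term by term:
  x=0: 3/20 × log_e[(3/20)/(5/28)] = -0.0262
  x=1: 1/5 × log_e[(1/5)/(1/7)] = 0.0673
  x=2: 1/10 × log_e[(1/10)/(5/28)] = -0.0580
  x=3: 1/5 × log_e[(1/5)/(5/28)] = 0.0227
  x=4: 1/5 × log_e[(1/5)/(5/28)] = 0.0227
  x=5: 3/20 × log_e[(3/20)/(1/7)] = 0.0073
D_KL(P||Q) = 0.0358 nats

D_KL(P||Q) = 0.0358 ≥ 0 ✓

This non-negativity is a fundamental property: relative entropy cannot be negative because it measures how different Q is from P.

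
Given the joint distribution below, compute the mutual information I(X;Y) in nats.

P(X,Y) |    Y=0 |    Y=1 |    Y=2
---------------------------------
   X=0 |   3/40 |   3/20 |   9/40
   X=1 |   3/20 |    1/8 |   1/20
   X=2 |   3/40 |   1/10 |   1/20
0.0714 nats

Mutual information: I(X;Y) = H(X) + H(Y) - H(X,Y)

Marginals:
P(X) = (9/20, 13/40, 9/40), H(X) = 1.0602 nats
P(Y) = (3/10, 3/8, 13/40), H(Y) = 1.0943 nats

Joint entropy: H(X,Y) = 2.0831 nats

I(X;Y) = 1.0602 + 1.0943 - 2.0831 = 0.0714 nats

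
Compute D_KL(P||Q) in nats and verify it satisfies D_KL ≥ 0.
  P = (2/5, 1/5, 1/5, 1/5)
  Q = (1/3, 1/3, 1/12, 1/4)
0.1012 nats

KL divergence satisfies the Gibbs inequality: D_KL(P||Q) ≥ 0 for all distributions P, Q.

D_KL(P||Q) = Σ p(x) log(p(x)/q(x))
Term by term:
  x=0: 2/5 × log_e[(2/5)/(1/3)] = 0.0729
  x=1: 1/5 × log_e[(1/5)/(1/3)] = -0.1022
  x=2: 1/5 × log_e[(1/5)/(1/12)] = 0.1751
  x=3: 1/5 × log_e[(1/5)/(1/4)] = -0.0446
D_KL(P||Q) = 0.1012 nats

D_KL(P||Q) = 0.1012 ≥ 0 ✓

This non-negativity is a fundamental property: relative entropy cannot be negative because it measures how different Q is from P.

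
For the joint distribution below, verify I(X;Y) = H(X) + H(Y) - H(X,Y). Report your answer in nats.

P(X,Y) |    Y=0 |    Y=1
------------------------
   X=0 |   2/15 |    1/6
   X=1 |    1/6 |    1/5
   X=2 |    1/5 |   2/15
I(X;Y) = 0.0101 nats

Mutual information has multiple equivalent forms:
- I(X;Y) = H(X) - H(X|Y)
- I(X;Y) = H(Y) - H(Y|X)
- I(X;Y) = H(X) + H(Y) - H(X,Y)

Computing all quantities:
H(X) = 1.0953, H(Y) = 0.6931, H(X,Y) = 1.7783
H(X|Y) = 1.0852, H(Y|X) = 0.6831

Verification:
H(X) - H(X|Y) = 1.0953 - 1.0852 = 0.0101
H(Y) - H(Y|X) = 0.6931 - 0.6831 = 0.0101
H(X) + H(Y) - H(X,Y) = 1.0953 + 0.6931 - 1.7783 = 0.0101

All forms give I(X;Y) = 0.0101 nats. ✓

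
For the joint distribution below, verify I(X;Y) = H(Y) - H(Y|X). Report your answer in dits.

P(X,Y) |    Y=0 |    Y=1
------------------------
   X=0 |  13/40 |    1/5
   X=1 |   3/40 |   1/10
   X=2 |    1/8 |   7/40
I(X;Y) = 0.0086 dits

Mutual information has multiple equivalent forms:
- I(X;Y) = H(X) - H(X|Y)
- I(X;Y) = H(Y) - H(Y|X)
- I(X;Y) = H(X) + H(Y) - H(X,Y)

Computing all quantities:
H(X) = 0.4362, H(Y) = 0.3005, H(X,Y) = 0.7282
H(X|Y) = 0.4277, H(Y|X) = 0.2919

Verification:
H(X) - H(X|Y) = 0.4362 - 0.4277 = 0.0086
H(Y) - H(Y|X) = 0.3005 - 0.2919 = 0.0086
H(X) + H(Y) - H(X,Y) = 0.4362 + 0.3005 - 0.7282 = 0.0086

All forms give I(X;Y) = 0.0086 dits. ✓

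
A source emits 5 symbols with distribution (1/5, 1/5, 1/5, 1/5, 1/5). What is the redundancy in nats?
0.0000 nats

Redundancy measures how far a source is from maximum entropy:
R = H_max - H(X)

Maximum entropy for 5 symbols: H_max = log_e(5) = 1.6094 nats
Actual entropy: H(X) = 1.6094 nats
Redundancy: R = 1.6094 - 1.6094 = 0.0000 nats

This redundancy represents potential for compression: the source could be compressed by 0.0000 nats per symbol.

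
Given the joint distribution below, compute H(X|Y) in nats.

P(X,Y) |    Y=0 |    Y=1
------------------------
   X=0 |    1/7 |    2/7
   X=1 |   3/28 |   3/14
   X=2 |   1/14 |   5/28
1.0735 nats

Using the chain rule: H(X|Y) = H(X,Y) - H(Y)

First, compute H(X,Y) = 1.7015 nats

Marginal P(Y) = (9/28, 19/28)
H(Y) = 0.6279 nats

H(X|Y) = H(X,Y) - H(Y) = 1.7015 - 0.6279 = 1.0735 nats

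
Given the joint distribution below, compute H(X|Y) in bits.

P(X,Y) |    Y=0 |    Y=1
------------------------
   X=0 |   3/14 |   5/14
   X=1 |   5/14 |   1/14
0.8240 bits

Using the chain rule: H(X|Y) = H(X,Y) - H(Y)

First, compute H(X,Y) = 1.8092 bits

Marginal P(Y) = (4/7, 3/7)
H(Y) = 0.9852 bits

H(X|Y) = H(X,Y) - H(Y) = 1.8092 - 0.9852 = 0.8240 bits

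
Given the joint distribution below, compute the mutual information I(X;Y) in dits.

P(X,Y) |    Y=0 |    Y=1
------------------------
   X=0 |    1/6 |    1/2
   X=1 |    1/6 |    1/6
0.0133 dits

Mutual information: I(X;Y) = H(X) + H(Y) - H(X,Y)

Marginals:
P(X) = (2/3, 1/3), H(X) = 0.2764 dits
P(Y) = (1/3, 2/3), H(Y) = 0.2764 dits

Joint entropy: H(X,Y) = 0.5396 dits

I(X;Y) = 0.2764 + 0.2764 - 0.5396 = 0.0133 dits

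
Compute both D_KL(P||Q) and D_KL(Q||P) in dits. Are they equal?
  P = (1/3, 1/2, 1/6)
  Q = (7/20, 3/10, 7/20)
D_KL(P||Q) = 0.0502, D_KL(Q||P) = 0.0536

KL divergence is not symmetric: D_KL(P||Q) ≠ D_KL(Q||P) in general.

D_KL(P||Q) = 0.0502 dits
D_KL(Q||P) = 0.0536 dits

No, they are not equal!

This asymmetry is why KL divergence is not a true distance metric.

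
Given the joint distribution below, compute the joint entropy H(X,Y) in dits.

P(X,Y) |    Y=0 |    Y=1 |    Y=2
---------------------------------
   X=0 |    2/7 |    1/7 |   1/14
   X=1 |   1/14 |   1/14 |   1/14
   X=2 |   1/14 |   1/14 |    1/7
0.8881 dits

Joint entropy is H(X,Y) = -Σ_{x,y} p(x,y) log p(x,y).

Summing over all non-zero entries:
H(X,Y) = -[2/7·log_10(2/7) + 1/7·log_10(1/7) + 1/14·log_10(1/14) + 1/14·log_10(1/14) + 1/14·log_10(1/14) + 1/14·log_10(1/14) + 1/14·log_10(1/14) + 1/14·log_10(1/14) + 1/7·log_10(1/7)]
H(X,Y) = 0.8881 dits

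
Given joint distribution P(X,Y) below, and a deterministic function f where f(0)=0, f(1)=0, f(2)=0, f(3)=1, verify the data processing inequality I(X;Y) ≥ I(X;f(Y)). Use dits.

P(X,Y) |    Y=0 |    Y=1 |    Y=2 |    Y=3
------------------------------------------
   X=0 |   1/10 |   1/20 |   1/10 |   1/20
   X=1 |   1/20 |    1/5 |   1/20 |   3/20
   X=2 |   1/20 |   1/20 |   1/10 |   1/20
I(X;Y) = 0.0424, I(X;f(Y)) = 0.0068, inequality holds: 0.0424 ≥ 0.0068

Data Processing Inequality: For any Markov chain X → Y → Z, we have I(X;Y) ≥ I(X;Z).

Here Z = f(Y) is a deterministic function of Y, forming X → Y → Z.

Original I(X;Y) = 0.0424 dits

After applying f:
P(X,Z) where Z=f(Y):
- P(X,Z=0) = P(X,Y=0) + P(X,Y=1) + P(X,Y=2)
- P(X,Z=1) = P(X,Y=3)

I(X;Z) = I(X;f(Y)) = 0.0068 dits

Verification: 0.0424 ≥ 0.0068 ✓

Information cannot be created by processing; the function f can only lose information about X.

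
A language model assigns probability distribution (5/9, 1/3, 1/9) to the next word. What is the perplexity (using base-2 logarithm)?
2.5520

Perplexity is 2^H (or exp(H) for natural log).

First, H = -Σ p log p = 1.3516 bits
Perplexity = 2^1.3516 = 2.5520

Interpretation: The model's uncertainty is equivalent to choosing uniformly among 2.6 options.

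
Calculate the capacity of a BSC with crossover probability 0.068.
0.6416 bits

For a binary symmetric channel (BSC) with error probability p:
Capacity C = 1 - H(p) bits per symbol

where H(p) = -p log₂(p) - (1-p) log₂(1-p) is the binary entropy function.

H(0.068) = 0.3584 bits
C = 1 - 0.3584 = 0.6416 bits per symbol

This means we can reliably transmit up to 0.6416 bits of information per channel use.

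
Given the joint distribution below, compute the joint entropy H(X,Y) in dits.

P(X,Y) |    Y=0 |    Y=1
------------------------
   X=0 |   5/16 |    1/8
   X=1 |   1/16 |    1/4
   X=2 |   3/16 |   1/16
0.7081 dits

Joint entropy is H(X,Y) = -Σ_{x,y} p(x,y) log p(x,y).

Summing over all non-zero entries:
H(X,Y) = -[5/16·log_10(5/16) + 1/8·log_10(1/8) + 1/16·log_10(1/16) + 1/4·log_10(1/4) + 3/16·log_10(3/16) + 1/16·log_10(1/16)]
H(X,Y) = 0.7081 dits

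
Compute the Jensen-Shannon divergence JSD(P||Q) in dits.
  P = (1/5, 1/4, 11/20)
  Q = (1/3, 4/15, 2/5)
0.0063 dits

Jensen-Shannon divergence is:
JSD(P||Q) = 0.5 × D_KL(P||M) + 0.5 × D_KL(Q||M)
where M = 0.5 × (P + Q) is the mixture distribution.

M = 0.5 × (1/5, 1/4, 11/20) + 0.5 × (1/3, 4/15, 2/5) = (4/15, 0.258333, 19/40)

D_KL(P||M) = 0.0065 dits
D_KL(Q||M) = 0.0061 dits

JSD(P||Q) = 0.5 × 0.0065 + 0.5 × 0.0061 = 0.0063 dits

Unlike KL divergence, JSD is symmetric and bounded: 0 ≤ JSD ≤ log(2).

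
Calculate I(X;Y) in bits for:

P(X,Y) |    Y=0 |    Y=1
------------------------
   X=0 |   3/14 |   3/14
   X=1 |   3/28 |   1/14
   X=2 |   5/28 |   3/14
0.0075 bits

Mutual information: I(X;Y) = H(X) + H(Y) - H(X,Y)

Marginals:
P(X) = (3/7, 5/28, 11/28), H(X) = 1.4972 bits
P(Y) = (1/2, 1/2), H(Y) = 1.0000 bits

Joint entropy: H(X,Y) = 2.4897 bits

I(X;Y) = 1.4972 + 1.0000 - 2.4897 = 0.0075 bits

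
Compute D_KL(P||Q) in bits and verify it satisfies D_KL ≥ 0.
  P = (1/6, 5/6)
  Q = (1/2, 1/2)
0.3500 bits

KL divergence satisfies the Gibbs inequality: D_KL(P||Q) ≥ 0 for all distributions P, Q.

D_KL(P||Q) = Σ p(x) log(p(x)/q(x))
Term by term:
  x=0: 1/6 × log_2[(1/6)/(1/2)] = -0.2642
  x=1: 5/6 × log_2[(5/6)/(1/2)] = 0.6141
D_KL(P||Q) = 0.3500 bits

D_KL(P||Q) = 0.3500 ≥ 0 ✓

This non-negativity is a fundamental property: relative entropy cannot be negative because it measures how different Q is from P.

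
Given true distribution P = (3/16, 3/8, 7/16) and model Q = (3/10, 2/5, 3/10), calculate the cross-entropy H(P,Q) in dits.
0.4760 dits

Cross-entropy: H(P,Q) = -Σ p(x) log q(x)

Alternatively: H(P,Q) = H(P) + D_KL(P||Q)
H(P) = 0.4531 dits
D_KL(P||Q) = 0.0229 dits

H(P,Q) = 0.4531 + 0.0229 = 0.4760 dits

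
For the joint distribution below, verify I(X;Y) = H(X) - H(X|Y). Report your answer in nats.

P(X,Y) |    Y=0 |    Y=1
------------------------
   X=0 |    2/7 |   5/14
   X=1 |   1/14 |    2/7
I(X;Y) = 0.0314 nats

Mutual information has multiple equivalent forms:
- I(X;Y) = H(X) - H(X|Y)
- I(X;Y) = H(Y) - H(Y|X)
- I(X;Y) = H(X) + H(Y) - H(X,Y)

Computing all quantities:
H(X) = 0.6518, H(Y) = 0.6518, H(X,Y) = 1.2721
H(X|Y) = 0.6203, H(Y|X) = 0.6203

Verification:
H(X) - H(X|Y) = 0.6518 - 0.6203 = 0.0314
H(Y) - H(Y|X) = 0.6518 - 0.6203 = 0.0314
H(X) + H(Y) - H(X,Y) = 0.6518 + 0.6518 - 1.2721 = 0.0314

All forms give I(X;Y) = 0.0314 nats. ✓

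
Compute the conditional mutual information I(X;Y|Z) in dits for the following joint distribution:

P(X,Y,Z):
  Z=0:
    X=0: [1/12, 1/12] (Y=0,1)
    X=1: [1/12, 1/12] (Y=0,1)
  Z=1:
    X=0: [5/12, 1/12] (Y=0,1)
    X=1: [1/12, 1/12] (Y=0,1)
0.0148 dits

Conditional mutual information: I(X;Y|Z) = H(X|Z) + H(Y|Z) - H(X,Y|Z)

H(Z) = 0.2764
H(X,Z) = 0.5396 → H(X|Z) = 0.2632
H(Y,Z) = 0.5396 → H(Y|Z) = 0.2632
H(X,Y,Z) = 0.7879 → H(X,Y|Z) = 0.5115

I(X;Y|Z) = 0.2632 + 0.2632 - 0.5115 = 0.0148 dits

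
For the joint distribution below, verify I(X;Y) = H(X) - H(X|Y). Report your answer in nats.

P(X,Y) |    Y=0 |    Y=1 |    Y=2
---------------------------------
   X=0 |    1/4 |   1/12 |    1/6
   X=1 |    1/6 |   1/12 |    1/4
I(X;Y) = 0.0168 nats

Mutual information has multiple equivalent forms:
- I(X;Y) = H(X) - H(X|Y)
- I(X;Y) = H(Y) - H(Y|X)
- I(X;Y) = H(X) + H(Y) - H(X,Y)

Computing all quantities:
H(X) = 0.6931, H(Y) = 1.0282, H(X,Y) = 1.7046
H(X|Y) = 0.6764, H(Y|X) = 1.0114

Verification:
H(X) - H(X|Y) = 0.6931 - 0.6764 = 0.0168
H(Y) - H(Y|X) = 1.0282 - 1.0114 = 0.0168
H(X) + H(Y) - H(X,Y) = 0.6931 + 1.0282 - 1.7046 = 0.0168

All forms give I(X;Y) = 0.0168 nats. ✓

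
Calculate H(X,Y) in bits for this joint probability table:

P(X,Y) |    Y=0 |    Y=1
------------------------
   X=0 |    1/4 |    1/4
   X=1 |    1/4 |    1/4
2.0000 bits

Joint entropy is H(X,Y) = -Σ_{x,y} p(x,y) log p(x,y).

Summing over all non-zero entries:
H(X,Y) = -[1/4·log_2(1/4) + 1/4·log_2(1/4) + 1/4·log_2(1/4) + 1/4·log_2(1/4)]
H(X,Y) = 2.0000 bits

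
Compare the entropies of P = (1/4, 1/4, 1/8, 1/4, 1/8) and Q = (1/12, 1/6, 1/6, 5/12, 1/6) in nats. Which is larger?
P

Computing entropies in nats:
H(P) = 1.5596
H(Q) = 1.4677

Distribution P has higher entropy.

Intuition: The distribution closer to uniform (more spread out) has higher entropy.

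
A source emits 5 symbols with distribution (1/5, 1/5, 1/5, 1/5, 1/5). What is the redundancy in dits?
0.0000 dits

Redundancy measures how far a source is from maximum entropy:
R = H_max - H(X)

Maximum entropy for 5 symbols: H_max = log_10(5) = 0.6990 dits
Actual entropy: H(X) = 0.6990 dits
Redundancy: R = 0.6990 - 0.6990 = 0.0000 dits

This redundancy represents potential for compression: the source could be compressed by 0.0000 dits per symbol.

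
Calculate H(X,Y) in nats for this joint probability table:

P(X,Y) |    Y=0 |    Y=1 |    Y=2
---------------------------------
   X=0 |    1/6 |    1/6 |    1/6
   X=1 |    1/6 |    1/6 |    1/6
1.7918 nats

Joint entropy is H(X,Y) = -Σ_{x,y} p(x,y) log p(x,y).

Summing over all non-zero entries:
H(X,Y) = -[1/6·log_e(1/6) + 1/6·log_e(1/6) + 1/6·log_e(1/6) + 1/6·log_e(1/6) + 1/6·log_e(1/6) + 1/6·log_e(1/6)]
H(X,Y) = 1.7918 nats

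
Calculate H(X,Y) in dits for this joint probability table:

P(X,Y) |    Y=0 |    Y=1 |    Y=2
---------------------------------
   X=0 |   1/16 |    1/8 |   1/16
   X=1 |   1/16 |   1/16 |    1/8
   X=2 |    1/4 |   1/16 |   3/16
0.8889 dits

Joint entropy is H(X,Y) = -Σ_{x,y} p(x,y) log p(x,y).

Summing over all non-zero entries:
H(X,Y) = -[1/16·log_10(1/16) + 1/8·log_10(1/8) + 1/16·log_10(1/16) + 1/16·log_10(1/16) + 1/16·log_10(1/16) + 1/8·log_10(1/8) + 1/4·log_10(1/4) + 1/16·log_10(1/16) + 3/16·log_10(3/16)]
H(X,Y) = 0.8889 dits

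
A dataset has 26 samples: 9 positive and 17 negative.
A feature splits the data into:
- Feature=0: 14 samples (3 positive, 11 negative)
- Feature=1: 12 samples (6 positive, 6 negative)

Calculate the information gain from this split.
0.0654 bits

Information Gain = H(Y) - H(Y|Feature)

Before split:
P(positive) = 9/26 = 0.3462
H(Y) = 0.9306 bits

After split:
Feature=0: H = 0.7496 bits (weight = 14/26)
Feature=1: H = 1.0000 bits (weight = 12/26)
H(Y|Feature) = (14/26)×0.7496 + (12/26)×1.0000 = 0.8652 bits

Information Gain = 0.9306 - 0.8652 = 0.0654 bits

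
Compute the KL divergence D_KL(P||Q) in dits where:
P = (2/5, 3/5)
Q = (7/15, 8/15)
0.0039 dits

KL divergence: D_KL(P||Q) = Σ p(x) log(p(x)/q(x))

Computing term by term:
  x=0: 2/5 × log_10[(2/5)/(7/15)] = 2/5 × -0.0669 = -0.0268
  x=1: 3/5 × log_10[(3/5)/(8/15)] = 3/5 × 0.0512 = 0.0307

D_KL(P||Q) = 0.0039 dits

Note: KL divergence is always non-negative and equals 0 iff P = Q.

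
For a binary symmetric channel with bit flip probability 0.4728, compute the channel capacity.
0.0021 bits

For a binary symmetric channel (BSC) with error probability p:
Capacity C = 1 - H(p) bits per symbol

where H(p) = -p log₂(p) - (1-p) log₂(1-p) is the binary entropy function.

H(0.4728) = 0.9979 bits
C = 1 - 0.9979 = 0.0021 bits per symbol

This means we can reliably transmit up to 0.0021 bits of information per channel use.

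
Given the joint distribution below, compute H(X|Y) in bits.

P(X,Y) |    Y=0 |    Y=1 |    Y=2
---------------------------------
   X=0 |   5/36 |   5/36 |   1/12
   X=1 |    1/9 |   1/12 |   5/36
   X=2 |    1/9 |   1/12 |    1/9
1.5579 bits

Using the chain rule: H(X|Y) = H(X,Y) - H(Y)

First, compute H(X,Y) = 3.1395 bits

Marginal P(Y) = (13/36, 11/36, 1/3)
H(Y) = 1.5816 bits

H(X|Y) = H(X,Y) - H(Y) = 3.1395 - 1.5816 = 1.5579 bits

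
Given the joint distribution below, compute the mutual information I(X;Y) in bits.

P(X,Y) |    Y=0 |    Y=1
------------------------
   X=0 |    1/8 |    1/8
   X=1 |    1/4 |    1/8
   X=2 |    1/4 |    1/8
0.0157 bits

Mutual information: I(X;Y) = H(X) + H(Y) - H(X,Y)

Marginals:
P(X) = (1/4, 3/8, 3/8), H(X) = 1.5613 bits
P(Y) = (5/8, 3/8), H(Y) = 0.9544 bits

Joint entropy: H(X,Y) = 2.5000 bits

I(X;Y) = 1.5613 + 0.9544 - 2.5000 = 0.0157 bits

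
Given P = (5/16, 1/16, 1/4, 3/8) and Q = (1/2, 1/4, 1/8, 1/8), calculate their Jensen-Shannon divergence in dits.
0.0366 dits

Jensen-Shannon divergence is:
JSD(P||Q) = 0.5 × D_KL(P||M) + 0.5 × D_KL(Q||M)
where M = 0.5 × (P + Q) is the mixture distribution.

M = 0.5 × (5/16, 1/16, 1/4, 3/8) + 0.5 × (1/2, 1/4, 1/8, 1/8) = (13/32, 5/32, 3/16, 1/4)

D_KL(P||M) = 0.0368 dits
D_KL(Q||M) = 0.0365 dits

JSD(P||Q) = 0.5 × 0.0368 + 0.5 × 0.0365 = 0.0366 dits

Unlike KL divergence, JSD is symmetric and bounded: 0 ≤ JSD ≤ log(2).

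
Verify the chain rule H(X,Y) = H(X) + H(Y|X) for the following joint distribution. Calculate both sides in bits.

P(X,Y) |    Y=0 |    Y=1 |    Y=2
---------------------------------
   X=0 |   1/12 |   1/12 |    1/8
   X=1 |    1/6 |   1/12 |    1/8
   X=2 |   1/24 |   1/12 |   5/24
H(X,Y) = 3.0383, H(X) = 1.5774, H(Y|X) = 1.4609 (all in bits)

Chain rule: H(X,Y) = H(X) + H(Y|X)

Left side — joint entropy directly:
H(X,Y) = -Σ p(x,y) log p(x,y) = 3.0383 bits

Right side — compute H(Y|X) from the conditional distributions:
P(X) = (7/24, 3/8, 1/3), so H(X) = 1.5774 bits
H(Y|X) = Σ_x P(X=x) · H(Y|X=x):
  P(Y|X=0) = (2/7, 2/7, 3/7), H(Y|X=0) = 1.5567, weight P(X=0) = 7/24
  P(Y|X=1) = (4/9, 2/9, 1/3), H(Y|X=1) = 1.5305, weight P(X=1) = 3/8
  P(Y|X=2) = (1/8, 1/4, 5/8), H(Y|X=2) = 1.2988, weight P(X=2) = 1/3
H(Y|X) = 1.4609 bits

H(X) + H(Y|X) = 1.5774 + 1.4609 = 3.0383 bits

Both sides equal 3.0383 bits. ✓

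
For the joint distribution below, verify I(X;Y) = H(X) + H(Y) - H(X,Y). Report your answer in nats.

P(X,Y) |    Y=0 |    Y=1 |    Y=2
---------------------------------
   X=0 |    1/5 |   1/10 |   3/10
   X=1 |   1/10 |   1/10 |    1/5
I(X;Y) = 0.0069 nats

Mutual information has multiple equivalent forms:
- I(X;Y) = H(X) - H(X|Y)
- I(X;Y) = H(Y) - H(Y|X)
- I(X;Y) = H(X) + H(Y) - H(X,Y)

Computing all quantities:
H(X) = 0.6730, H(Y) = 1.0297, H(X,Y) = 1.6957
H(X|Y) = 0.6661, H(Y|X) = 1.0227

Verification:
H(X) - H(X|Y) = 0.6730 - 0.6661 = 0.0069
H(Y) - H(Y|X) = 1.0297 - 1.0227 = 0.0069
H(X) + H(Y) - H(X,Y) = 0.6730 + 1.0297 - 1.6957 = 0.0069

All forms give I(X;Y) = 0.0069 nats. ✓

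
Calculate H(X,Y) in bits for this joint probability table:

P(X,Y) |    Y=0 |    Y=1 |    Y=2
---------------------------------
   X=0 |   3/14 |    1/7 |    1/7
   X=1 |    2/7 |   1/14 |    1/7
2.4677 bits

Joint entropy is H(X,Y) = -Σ_{x,y} p(x,y) log p(x,y).

Summing over all non-zero entries:
H(X,Y) = -[3/14·log_2(3/14) + 1/7·log_2(1/7) + 1/7·log_2(1/7) + 2/7·log_2(2/7) + 1/14·log_2(1/14) + 1/7·log_2(1/7)]
H(X,Y) = 2.4677 bits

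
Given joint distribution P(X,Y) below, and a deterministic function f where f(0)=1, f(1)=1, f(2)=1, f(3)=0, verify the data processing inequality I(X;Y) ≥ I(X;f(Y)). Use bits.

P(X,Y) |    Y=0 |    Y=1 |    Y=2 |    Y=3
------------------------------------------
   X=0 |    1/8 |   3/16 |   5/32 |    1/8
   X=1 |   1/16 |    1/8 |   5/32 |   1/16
I(X;Y) = 0.0142, I(X;f(Y)) = 0.0037, inequality holds: 0.0142 ≥ 0.0037

Data Processing Inequality: For any Markov chain X → Y → Z, we have I(X;Y) ≥ I(X;Z).

Here Z = f(Y) is a deterministic function of Y, forming X → Y → Z.

Original I(X;Y) = 0.0142 bits

After applying f:
P(X,Z) where Z=f(Y):
- P(X,Z=0) = P(X,Y=3)
- P(X,Z=1) = P(X,Y=0) + P(X,Y=1) + P(X,Y=2)

I(X;Z) = I(X;f(Y)) = 0.0037 bits

Verification: 0.0142 ≥ 0.0037 ✓

Information cannot be created by processing; the function f can only lose information about X.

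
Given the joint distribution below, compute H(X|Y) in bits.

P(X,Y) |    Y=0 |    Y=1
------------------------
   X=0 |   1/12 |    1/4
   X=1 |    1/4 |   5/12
0.9067 bits

Using the chain rule: H(X|Y) = H(X,Y) - H(Y)

First, compute H(X,Y) = 1.8250 bits

Marginal P(Y) = (1/3, 2/3)
H(Y) = 0.9183 bits

H(X|Y) = H(X,Y) - H(Y) = 1.8250 - 0.9183 = 0.9067 bits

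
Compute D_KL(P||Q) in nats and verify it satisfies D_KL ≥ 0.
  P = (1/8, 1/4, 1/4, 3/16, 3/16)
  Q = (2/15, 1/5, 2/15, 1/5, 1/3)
0.0849 nats

KL divergence satisfies the Gibbs inequality: D_KL(P||Q) ≥ 0 for all distributions P, Q.

D_KL(P||Q) = Σ p(x) log(p(x)/q(x))
Term by term:
  x=0: 1/8 × log_e[(1/8)/(2/15)] = -0.0081
  x=1: 1/4 × log_e[(1/4)/(1/5)] = 0.0558
  x=2: 1/4 × log_e[(1/4)/(2/15)] = 0.1572
  x=3: 3/16 × log_e[(3/16)/(1/5)] = -0.0121
  x=4: 3/16 × log_e[(3/16)/(1/3)] = -0.1079
D_KL(P||Q) = 0.0849 nats

D_KL(P||Q) = 0.0849 ≥ 0 ✓

This non-negativity is a fundamental property: relative entropy cannot be negative because it measures how different Q is from P.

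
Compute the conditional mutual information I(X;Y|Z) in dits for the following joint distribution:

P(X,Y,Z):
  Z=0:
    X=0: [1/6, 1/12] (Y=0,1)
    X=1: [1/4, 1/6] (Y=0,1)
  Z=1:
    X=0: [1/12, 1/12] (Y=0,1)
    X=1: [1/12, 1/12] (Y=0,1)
0.0006 dits

Conditional mutual information: I(X;Y|Z) = H(X|Z) + H(Y|Z) - H(X,Y|Z)

H(Z) = 0.2764
H(X,Z) = 0.5683 → H(X|Z) = 0.2919
H(Y,Z) = 0.5683 → H(Y|Z) = 0.2919
H(X,Y,Z) = 0.8596 → H(X,Y|Z) = 0.5831

I(X;Y|Z) = 0.2919 + 0.2919 - 0.5831 = 0.0006 dits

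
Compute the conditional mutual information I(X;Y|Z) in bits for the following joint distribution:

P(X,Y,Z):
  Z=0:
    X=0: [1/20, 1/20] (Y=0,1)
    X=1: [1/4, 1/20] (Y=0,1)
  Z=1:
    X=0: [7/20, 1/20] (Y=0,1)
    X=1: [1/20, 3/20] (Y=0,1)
0.2008 bits

Conditional mutual information: I(X;Y|Z) = H(X|Z) + H(Y|Z) - H(X,Y|Z)

H(Z) = 0.9710
H(X,Z) = 1.8464 → H(X|Z) = 0.8755
H(Y,Z) = 1.8464 → H(Y|Z) = 0.8755
H(X,Y,Z) = 2.5211 → H(X,Y|Z) = 1.5502

I(X;Y|Z) = 0.8755 + 0.8755 - 1.5502 = 0.2008 bits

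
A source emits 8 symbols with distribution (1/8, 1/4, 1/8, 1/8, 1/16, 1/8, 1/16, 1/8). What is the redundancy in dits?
0.0376 dits

Redundancy measures how far a source is from maximum entropy:
R = H_max - H(X)

Maximum entropy for 8 symbols: H_max = log_10(8) = 0.9031 dits
Actual entropy: H(X) = 0.8655 dits
Redundancy: R = 0.9031 - 0.8655 = 0.0376 dits

This redundancy represents potential for compression: the source could be compressed by 0.0376 dits per symbol.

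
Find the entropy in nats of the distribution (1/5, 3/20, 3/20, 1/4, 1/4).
1.5842 nats

Shannon entropy is H(X) = -Σ p(x) log p(x).

For P = (1/5, 3/20, 3/20, 1/4, 1/4):
H = -1/5 × log_e(1/5) -3/20 × log_e(3/20) -3/20 × log_e(3/20) -1/4 × log_e(1/4) -1/4 × log_e(1/4)
H = 1.5842 nats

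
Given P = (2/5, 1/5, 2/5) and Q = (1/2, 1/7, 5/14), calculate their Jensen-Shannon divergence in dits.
0.0025 dits

Jensen-Shannon divergence is:
JSD(P||Q) = 0.5 × D_KL(P||M) + 0.5 × D_KL(Q||M)
where M = 0.5 × (P + Q) is the mixture distribution.

M = 0.5 × (2/5, 1/5, 2/5) + 0.5 × (1/2, 1/7, 5/14) = (9/20, 6/35, 0.378571)

D_KL(P||M) = 0.0025 dits
D_KL(Q||M) = 0.0025 dits

JSD(P||Q) = 0.5 × 0.0025 + 0.5 × 0.0025 = 0.0025 dits

Unlike KL divergence, JSD is symmetric and bounded: 0 ≤ JSD ≤ log(2).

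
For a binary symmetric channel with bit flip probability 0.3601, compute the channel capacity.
0.0572 bits

For a binary symmetric channel (BSC) with error probability p:
Capacity C = 1 - H(p) bits per symbol

where H(p) = -p log₂(p) - (1-p) log₂(1-p) is the binary entropy function.

H(0.3601) = 0.9428 bits
C = 1 - 0.9428 = 0.0572 bits per symbol

This means we can reliably transmit up to 0.0572 bits of information per channel use.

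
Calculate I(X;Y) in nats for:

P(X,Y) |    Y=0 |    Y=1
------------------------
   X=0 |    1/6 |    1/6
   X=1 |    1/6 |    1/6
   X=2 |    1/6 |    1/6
0.0000 nats

Mutual information: I(X;Y) = H(X) + H(Y) - H(X,Y)

Marginals:
P(X) = (1/3, 1/3, 1/3), H(X) = 1.0986 nats
P(Y) = (1/2, 1/2), H(Y) = 0.6931 nats

Joint entropy: H(X,Y) = 1.7918 nats

I(X;Y) = 1.0986 + 0.6931 - 1.7918 = 0.0000 nats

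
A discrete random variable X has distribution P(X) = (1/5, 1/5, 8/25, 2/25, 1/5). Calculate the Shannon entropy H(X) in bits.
2.2107 bits

Shannon entropy is H(X) = -Σ p(x) log p(x).

For P = (1/5, 1/5, 8/25, 2/25, 1/5):
H = -1/5 × log_2(1/5) -1/5 × log_2(1/5) -8/25 × log_2(8/25) -2/25 × log_2(2/25) -1/5 × log_2(1/5)
H = 2.2107 bits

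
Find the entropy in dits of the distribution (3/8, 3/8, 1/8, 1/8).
0.5452 dits

Shannon entropy is H(X) = -Σ p(x) log p(x).

For P = (3/8, 3/8, 1/8, 1/8):
H = -3/8 × log_10(3/8) -3/8 × log_10(3/8) -1/8 × log_10(1/8) -1/8 × log_10(1/8)
H = 0.5452 dits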